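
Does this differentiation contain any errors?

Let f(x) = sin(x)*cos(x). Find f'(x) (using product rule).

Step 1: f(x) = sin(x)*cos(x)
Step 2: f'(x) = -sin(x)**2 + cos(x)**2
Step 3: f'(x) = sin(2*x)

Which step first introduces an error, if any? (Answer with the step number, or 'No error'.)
Step 3

Step 3 is incorrect due to a wrong trig function.
The step shows: sin(2*x)
The correct value should be: cos(2*x)

Explanation: cos(2*x) was incorrectly written as sin(2*x): the term cos(2*x) was incorrectly written as sin(2*x)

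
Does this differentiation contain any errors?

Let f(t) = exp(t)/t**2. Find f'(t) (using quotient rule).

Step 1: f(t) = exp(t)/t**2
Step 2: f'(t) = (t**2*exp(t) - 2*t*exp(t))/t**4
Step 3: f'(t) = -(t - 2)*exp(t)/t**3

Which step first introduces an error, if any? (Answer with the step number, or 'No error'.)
Step 3

Step 3 is incorrect due to a sign flip.
The step shows: -(t - 2)*exp(t)/t**3
The correct value should be: (t - 2)*exp(t)/t**3

Explanation: The sign of the whole expression was flipped: the term (t - 2)*exp(t)/t**3 was incorrectly written as -(t - 2)*exp(t)/t**3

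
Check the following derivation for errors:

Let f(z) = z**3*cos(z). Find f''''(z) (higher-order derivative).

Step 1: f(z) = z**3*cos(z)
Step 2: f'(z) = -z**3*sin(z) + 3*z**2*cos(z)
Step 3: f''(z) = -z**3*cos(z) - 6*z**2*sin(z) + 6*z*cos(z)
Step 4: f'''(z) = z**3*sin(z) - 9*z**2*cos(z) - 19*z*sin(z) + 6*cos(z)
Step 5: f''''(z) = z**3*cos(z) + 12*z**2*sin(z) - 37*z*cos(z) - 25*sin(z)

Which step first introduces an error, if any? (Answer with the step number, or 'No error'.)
Step 4

Step 4 is incorrect due to a wrong coefficient.
The step shows: z**3*sin(z) - 9*z**2*cos(z) - 19*z*sin(z) + 6*cos(z)
The correct value should be: z**3*sin(z) - 9*z**2*cos(z) - 18*z*sin(z) + 6*cos(z)

Explanation: The coefficient -18 was incorrectly written as -19: the term -18*z*sin(z) was incorrectly written as -19*z*sin(z)
The later steps are derived from this incorrect expression, so the error originates in Step 4.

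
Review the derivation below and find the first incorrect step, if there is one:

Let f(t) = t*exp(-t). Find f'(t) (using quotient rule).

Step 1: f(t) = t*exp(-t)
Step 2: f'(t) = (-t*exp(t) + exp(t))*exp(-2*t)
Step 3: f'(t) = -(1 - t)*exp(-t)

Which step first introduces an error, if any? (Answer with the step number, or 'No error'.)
Step 3

Step 3 is incorrect due to a sign flip.
The step shows: -(1 - t)*exp(-t)
The correct value should be: (1 - t)*exp(-t)

Explanation: The sign of the whole expression was flipped: the term (1 - t)*exp(-t) was incorrectly written as -(1 - t)*exp(-t)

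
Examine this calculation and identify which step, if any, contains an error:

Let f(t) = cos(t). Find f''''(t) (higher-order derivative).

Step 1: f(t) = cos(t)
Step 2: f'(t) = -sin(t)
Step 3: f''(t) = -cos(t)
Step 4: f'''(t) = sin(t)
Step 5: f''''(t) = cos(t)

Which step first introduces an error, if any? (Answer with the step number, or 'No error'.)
No error

All steps in this derivation are correct.
The final answer f''''(t) = cos(t) is valid.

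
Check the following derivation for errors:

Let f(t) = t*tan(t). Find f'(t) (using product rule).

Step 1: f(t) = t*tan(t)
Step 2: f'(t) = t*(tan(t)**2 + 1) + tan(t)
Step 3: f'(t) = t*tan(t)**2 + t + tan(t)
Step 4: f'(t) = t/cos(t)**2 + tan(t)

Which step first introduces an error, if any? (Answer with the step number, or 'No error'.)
No error

All steps in this derivation are correct.
The final answer f'(t) = t/cos(t)**2 + tan(t) is valid.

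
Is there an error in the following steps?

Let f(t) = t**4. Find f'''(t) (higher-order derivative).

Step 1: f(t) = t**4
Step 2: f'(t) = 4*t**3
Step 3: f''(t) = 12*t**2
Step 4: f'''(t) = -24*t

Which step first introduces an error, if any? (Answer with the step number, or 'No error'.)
Step 4

Step 4 is incorrect due to a sign flip.
The step shows: -24*t
The correct value should be: 24*t

Explanation: The sign of the whole expression was flipped: the term 24*t was incorrectly written as -24*t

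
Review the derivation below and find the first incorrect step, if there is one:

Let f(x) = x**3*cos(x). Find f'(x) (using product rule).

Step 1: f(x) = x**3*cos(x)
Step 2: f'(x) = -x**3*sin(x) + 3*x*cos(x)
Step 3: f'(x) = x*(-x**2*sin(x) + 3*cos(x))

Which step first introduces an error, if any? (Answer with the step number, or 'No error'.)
Step 2

Step 2 is incorrect due to a wrong exponent.
The step shows: -x**3*sin(x) + 3*x*cos(x)
The correct value should be: -x**3*sin(x) + 3*x**2*cos(x)

Explanation: The exponent 2 on x was incorrectly written as 1: the term 3*x**2*cos(x) was incorrectly written as 3*x*cos(x)
The later steps are derived from this incorrect expression, so the error originates in Step 2.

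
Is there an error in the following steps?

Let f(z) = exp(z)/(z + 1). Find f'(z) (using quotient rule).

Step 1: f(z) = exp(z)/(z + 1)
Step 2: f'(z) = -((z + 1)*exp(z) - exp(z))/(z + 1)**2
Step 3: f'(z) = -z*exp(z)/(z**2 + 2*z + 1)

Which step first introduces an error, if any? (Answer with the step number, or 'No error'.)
Step 2

Step 2 is incorrect due to a sign flip.
The step shows: -((z + 1)*exp(z) - exp(z))/(z + 1)**2
The correct value should be: ((z + 1)*exp(z) - exp(z))/(z + 1)**2

Explanation: The sign of the whole expression was flipped: the term ((z + 1)*exp(z) - exp(z))/(z + 1)**2 was incorrectly written as -((z + 1)*exp(z) - exp(z))/(z + 1)**2
The later steps are derived from this incorrect expression, so the error originates in Step 2.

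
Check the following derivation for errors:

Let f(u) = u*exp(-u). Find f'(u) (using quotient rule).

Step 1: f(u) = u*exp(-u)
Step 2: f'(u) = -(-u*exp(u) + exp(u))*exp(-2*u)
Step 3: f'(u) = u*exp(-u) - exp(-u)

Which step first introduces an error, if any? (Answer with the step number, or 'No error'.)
Step 2

Step 2 is incorrect due to a sign flip.
The step shows: -(-u*exp(u) + exp(u))*exp(-2*u)
The correct value should be: (-u*exp(u) + exp(u))*exp(-2*u)

Explanation: The sign of the whole expression was flipped: the term (-u*exp(u) + exp(u))*exp(-2*u) was incorrectly written as -(-u*exp(u) + exp(u))*exp(-2*u)
The later steps are derived from this incorrect expression, so the error originates in Step 2.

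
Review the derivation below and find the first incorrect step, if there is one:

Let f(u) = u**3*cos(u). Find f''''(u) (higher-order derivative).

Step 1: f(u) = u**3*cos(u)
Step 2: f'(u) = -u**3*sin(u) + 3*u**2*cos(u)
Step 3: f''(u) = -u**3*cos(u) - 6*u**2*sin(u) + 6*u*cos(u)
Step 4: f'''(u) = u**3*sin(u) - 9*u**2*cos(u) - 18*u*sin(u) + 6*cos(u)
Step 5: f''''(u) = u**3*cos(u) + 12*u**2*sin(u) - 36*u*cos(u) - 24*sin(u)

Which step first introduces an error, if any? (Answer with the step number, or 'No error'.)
No error

All steps in this derivation are correct.
The final answer f''''(u) = u**3*cos(u) + 12*u**2*sin(u) - 36*u*cos(u) - 24*sin(u) is valid.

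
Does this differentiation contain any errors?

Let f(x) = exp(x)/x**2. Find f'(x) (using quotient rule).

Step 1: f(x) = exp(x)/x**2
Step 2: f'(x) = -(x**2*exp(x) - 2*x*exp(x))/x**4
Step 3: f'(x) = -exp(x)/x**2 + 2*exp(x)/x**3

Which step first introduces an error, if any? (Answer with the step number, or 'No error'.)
Step 2

Step 2 is incorrect due to a sign flip.
The step shows: -(x**2*exp(x) - 2*x*exp(x))/x**4
The correct value should be: (x**2*exp(x) - 2*x*exp(x))/x**4

Explanation: The sign of the whole expression was flipped: the term (x**2*exp(x) - 2*x*exp(x))/x**4 was incorrectly written as -(x**2*exp(x) - 2*x*exp(x))/x**4
The later steps are derived from this incorrect expression, so the error originates in Step 2.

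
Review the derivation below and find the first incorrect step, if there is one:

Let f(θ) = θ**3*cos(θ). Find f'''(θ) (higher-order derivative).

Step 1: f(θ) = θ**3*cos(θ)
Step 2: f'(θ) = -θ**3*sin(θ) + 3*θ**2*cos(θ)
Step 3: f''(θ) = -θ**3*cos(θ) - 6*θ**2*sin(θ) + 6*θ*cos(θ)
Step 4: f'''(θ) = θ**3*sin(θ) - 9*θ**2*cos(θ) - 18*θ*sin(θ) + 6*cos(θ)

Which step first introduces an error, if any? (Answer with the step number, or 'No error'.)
No error

All steps in this derivation are correct.
The final answer f'''(θ) = θ**3*sin(θ) - 9*θ**2*cos(θ) - 18*θ*sin(θ) + 6*cos(θ) is valid.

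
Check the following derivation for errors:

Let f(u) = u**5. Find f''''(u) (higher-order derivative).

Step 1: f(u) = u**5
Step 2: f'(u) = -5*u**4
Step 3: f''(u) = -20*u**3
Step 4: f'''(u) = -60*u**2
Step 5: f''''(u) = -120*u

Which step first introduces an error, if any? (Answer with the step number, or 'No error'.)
Step 2

Step 2 is incorrect due to a sign flip.
The step shows: -5*u**4
The correct value should be: 5*u**4

Explanation: The sign of the whole expression was flipped: the term 5*u**4 was incorrectly written as -5*u**4
The later steps are derived from this incorrect expression, so the error originates in Step 2.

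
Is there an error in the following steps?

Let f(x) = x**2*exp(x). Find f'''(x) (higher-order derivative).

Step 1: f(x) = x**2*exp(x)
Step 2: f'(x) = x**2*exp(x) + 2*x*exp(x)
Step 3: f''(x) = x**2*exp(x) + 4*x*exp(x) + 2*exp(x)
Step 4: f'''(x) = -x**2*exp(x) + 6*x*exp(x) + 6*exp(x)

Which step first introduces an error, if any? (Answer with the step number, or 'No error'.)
Step 4

Step 4 is incorrect due to a sign flip.
The step shows: -x**2*exp(x) + 6*x*exp(x) + 6*exp(x)
The correct value should be: x**2*exp(x) + 6*x*exp(x) + 6*exp(x)

Explanation: The sign of one term was flipped: the term x**2*exp(x) was incorrectly written as -x**2*exp(x)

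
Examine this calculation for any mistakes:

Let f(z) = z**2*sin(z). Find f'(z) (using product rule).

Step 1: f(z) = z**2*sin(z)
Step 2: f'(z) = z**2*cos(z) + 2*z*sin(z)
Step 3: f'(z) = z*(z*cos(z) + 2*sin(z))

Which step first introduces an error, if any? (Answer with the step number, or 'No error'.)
No error

All steps in this derivation are correct.
The final answer f'(z) = z*(z*cos(z) + 2*sin(z)) is valid.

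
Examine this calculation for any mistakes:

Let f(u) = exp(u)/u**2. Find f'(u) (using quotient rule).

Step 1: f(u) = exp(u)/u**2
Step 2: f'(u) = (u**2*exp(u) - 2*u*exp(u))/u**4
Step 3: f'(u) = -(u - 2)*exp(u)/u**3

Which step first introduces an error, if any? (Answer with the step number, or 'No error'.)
Step 3

Step 3 is incorrect due to a sign flip.
The step shows: -(u - 2)*exp(u)/u**3
The correct value should be: (u - 2)*exp(u)/u**3

Explanation: The sign of the whole expression was flipped: the term (u - 2)*exp(u)/u**3 was incorrectly written as -(u - 2)*exp(u)/u**3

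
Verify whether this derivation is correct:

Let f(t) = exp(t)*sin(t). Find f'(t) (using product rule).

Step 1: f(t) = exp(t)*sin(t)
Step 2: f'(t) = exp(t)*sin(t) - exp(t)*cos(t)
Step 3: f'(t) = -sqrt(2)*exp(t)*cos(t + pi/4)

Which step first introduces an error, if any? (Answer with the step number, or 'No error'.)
Step 2

Step 2 is incorrect due to a sign flip.
The step shows: exp(t)*sin(t) - exp(t)*cos(t)
The correct value should be: exp(t)*sin(t) + exp(t)*cos(t)

Explanation: The sign of one term was flipped: the term exp(t)*cos(t) was incorrectly written as -exp(t)*cos(t)
The later steps are derived from this incorrect expression, so the error originates in Step 2.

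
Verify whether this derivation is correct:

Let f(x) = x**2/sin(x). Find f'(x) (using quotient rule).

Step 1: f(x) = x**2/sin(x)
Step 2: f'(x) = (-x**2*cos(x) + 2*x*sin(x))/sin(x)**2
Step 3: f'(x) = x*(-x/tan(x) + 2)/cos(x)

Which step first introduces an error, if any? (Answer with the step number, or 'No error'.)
Step 3

Step 3 is incorrect due to a wrong trig function.
The step shows: x*(-x/tan(x) + 2)/cos(x)
The correct value should be: x*(-x/tan(x) + 2)/sin(x)

Explanation: sin(x) was incorrectly written as cos(x): the term x*(-x/tan(x) + 2)/sin(x) was incorrectly written as x*(-x/tan(x) + 2)/cos(x)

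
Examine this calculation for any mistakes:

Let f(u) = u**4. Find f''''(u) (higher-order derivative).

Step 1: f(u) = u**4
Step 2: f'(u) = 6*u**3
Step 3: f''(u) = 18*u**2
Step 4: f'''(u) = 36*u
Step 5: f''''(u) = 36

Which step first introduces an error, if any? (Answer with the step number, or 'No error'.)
Step 2

Step 2 is incorrect due to a wrong coefficient.
The step shows: 6*u**3
The correct value should be: 4*u**3

Explanation: The coefficient 4 was incorrectly written as 6: the term 4*u**3 was incorrectly written as 6*u**3
The later steps are derived from this incorrect expression, so the error originates in Step 2.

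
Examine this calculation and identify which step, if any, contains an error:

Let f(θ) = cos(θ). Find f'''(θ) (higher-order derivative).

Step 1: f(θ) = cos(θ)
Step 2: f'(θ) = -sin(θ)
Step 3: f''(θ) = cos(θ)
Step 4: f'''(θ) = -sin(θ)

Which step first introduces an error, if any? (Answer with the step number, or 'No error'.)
Step 3

Step 3 is incorrect due to a sign flip.
The step shows: cos(θ)
The correct value should be: -cos(θ)

Explanation: The sign of the whole expression was flipped: the term -cos(θ) was incorrectly written as cos(θ)
The later steps are derived from this incorrect expression, so the error originates in Step 3.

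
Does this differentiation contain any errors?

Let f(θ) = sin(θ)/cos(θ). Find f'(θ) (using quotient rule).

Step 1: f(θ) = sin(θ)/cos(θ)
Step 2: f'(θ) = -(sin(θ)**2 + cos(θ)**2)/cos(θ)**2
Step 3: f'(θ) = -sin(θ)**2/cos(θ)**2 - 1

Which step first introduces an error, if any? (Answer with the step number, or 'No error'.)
Step 2

Step 2 is incorrect due to a sign flip.
The step shows: -(sin(θ)**2 + cos(θ)**2)/cos(θ)**2
The correct value should be: (sin(θ)**2 + cos(θ)**2)/cos(θ)**2

Explanation: The sign of the whole expression was flipped: the term (sin(θ)**2 + cos(θ)**2)/cos(θ)**2 was incorrectly written as -(sin(θ)**2 + cos(θ)**2)/cos(θ)**2
The later steps are derived from this incorrect expression, so the error originates in Step 2.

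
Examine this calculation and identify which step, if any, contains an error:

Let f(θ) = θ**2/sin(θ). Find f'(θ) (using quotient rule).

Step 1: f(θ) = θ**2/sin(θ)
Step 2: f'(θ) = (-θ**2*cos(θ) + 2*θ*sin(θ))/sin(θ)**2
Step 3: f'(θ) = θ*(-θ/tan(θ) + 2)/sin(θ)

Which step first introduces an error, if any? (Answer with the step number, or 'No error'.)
No error

All steps in this derivation are correct.
The final answer f'(θ) = θ*(-θ/tan(θ) + 2)/sin(θ) is valid.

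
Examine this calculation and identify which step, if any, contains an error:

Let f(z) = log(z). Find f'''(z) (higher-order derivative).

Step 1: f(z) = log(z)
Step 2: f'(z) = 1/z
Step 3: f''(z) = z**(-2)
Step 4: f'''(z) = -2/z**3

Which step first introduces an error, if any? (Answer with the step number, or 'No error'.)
Step 3

Step 3 is incorrect due to a sign flip.
The step shows: z**(-2)
The correct value should be: -1/z**2

Explanation: The sign of the whole expression was flipped: the term -1/z**2 was incorrectly written as z**(-2)
The later steps are derived from this incorrect expression, so the error originates in Step 3.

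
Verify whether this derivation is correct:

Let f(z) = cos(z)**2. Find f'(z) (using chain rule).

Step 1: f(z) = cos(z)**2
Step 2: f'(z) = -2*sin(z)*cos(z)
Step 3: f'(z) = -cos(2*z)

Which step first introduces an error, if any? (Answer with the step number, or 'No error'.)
Step 3

Step 3 is incorrect due to a wrong trig function.
The step shows: -cos(2*z)
The correct value should be: -sin(2*z)

Explanation: sin(2*z) was incorrectly written as cos(2*z): the term -sin(2*z) was incorrectly written as -cos(2*z)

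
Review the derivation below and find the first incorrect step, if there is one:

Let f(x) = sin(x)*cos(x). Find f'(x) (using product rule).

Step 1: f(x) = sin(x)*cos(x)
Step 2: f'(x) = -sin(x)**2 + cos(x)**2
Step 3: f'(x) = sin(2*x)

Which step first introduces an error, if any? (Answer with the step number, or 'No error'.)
Step 3

Step 3 is incorrect due to a wrong trig function.
The step shows: sin(2*x)
The correct value should be: cos(2*x)

Explanation: cos(2*x) was incorrectly written as sin(2*x): the term cos(2*x) was incorrectly written as sin(2*x)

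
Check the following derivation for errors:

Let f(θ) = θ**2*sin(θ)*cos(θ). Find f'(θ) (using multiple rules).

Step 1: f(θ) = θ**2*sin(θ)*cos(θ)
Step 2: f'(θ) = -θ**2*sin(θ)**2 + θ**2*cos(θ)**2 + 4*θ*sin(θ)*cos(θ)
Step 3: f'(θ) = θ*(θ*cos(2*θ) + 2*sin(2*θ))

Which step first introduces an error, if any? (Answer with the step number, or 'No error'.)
Step 2

Step 2 is incorrect due to a wrong coefficient.
The step shows: -θ**2*sin(θ)**2 + θ**2*cos(θ)**2 + 4*θ*sin(θ)*cos(θ)
The correct value should be: -θ**2*sin(θ)**2 + θ**2*cos(θ)**2 + 2*θ*sin(θ)*cos(θ)

Explanation: The coefficient 2 was incorrectly written as 4: the term 2*θ*sin(θ)*cos(θ) was incorrectly written as 4*θ*sin(θ)*cos(θ)
The later steps are derived from this incorrect expression, so the error originates in Step 2.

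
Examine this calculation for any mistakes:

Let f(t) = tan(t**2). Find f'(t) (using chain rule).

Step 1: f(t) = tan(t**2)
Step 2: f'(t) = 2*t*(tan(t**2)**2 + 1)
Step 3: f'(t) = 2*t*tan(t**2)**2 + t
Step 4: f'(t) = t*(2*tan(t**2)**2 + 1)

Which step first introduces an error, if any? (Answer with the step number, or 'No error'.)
Step 3

Step 3 is incorrect due to a wrong coefficient.
The step shows: 2*t*tan(t**2)**2 + t
The correct value should be: 2*t*tan(t**2)**2 + 2*t

Explanation: The coefficient 2 was incorrectly written as 1: the term 2*t was incorrectly written as t
The later steps are derived from this incorrect expression, so the error originates in Step 3.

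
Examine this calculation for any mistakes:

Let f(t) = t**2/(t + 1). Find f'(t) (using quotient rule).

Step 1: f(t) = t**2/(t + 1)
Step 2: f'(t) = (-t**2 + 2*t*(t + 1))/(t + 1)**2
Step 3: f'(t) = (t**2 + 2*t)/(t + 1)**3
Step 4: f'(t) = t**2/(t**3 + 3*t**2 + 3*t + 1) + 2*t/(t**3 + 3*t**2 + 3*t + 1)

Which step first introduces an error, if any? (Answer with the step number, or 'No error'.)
Step 3

Step 3 is incorrect due to a wrong exponent.
The step shows: (t**2 + 2*t)/(t + 1)**3
The correct value should be: (t**2 + 2*t)/(t + 1)**2

Explanation: The exponent -2 on t + 1 was incorrectly written as -3: the term (t**2 + 2*t)/(t + 1)**2 was incorrectly written as (t**2 + 2*t)/(t + 1)**3
The later steps are derived from this incorrect expression, so the error originates in Step 3.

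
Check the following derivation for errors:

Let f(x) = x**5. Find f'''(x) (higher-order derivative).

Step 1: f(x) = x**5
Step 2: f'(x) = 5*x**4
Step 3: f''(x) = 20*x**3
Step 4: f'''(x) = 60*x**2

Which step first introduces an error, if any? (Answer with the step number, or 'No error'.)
No error

All steps in this derivation are correct.
The final answer f'''(x) = 60*x**2 is valid.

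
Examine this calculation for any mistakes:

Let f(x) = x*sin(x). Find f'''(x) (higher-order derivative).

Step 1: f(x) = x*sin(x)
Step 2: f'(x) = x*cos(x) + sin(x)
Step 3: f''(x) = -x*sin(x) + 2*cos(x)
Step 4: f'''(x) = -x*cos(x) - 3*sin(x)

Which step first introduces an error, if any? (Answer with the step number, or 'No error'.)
No error

All steps in this derivation are correct.
The final answer f'''(x) = -x*cos(x) - 3*sin(x) is valid.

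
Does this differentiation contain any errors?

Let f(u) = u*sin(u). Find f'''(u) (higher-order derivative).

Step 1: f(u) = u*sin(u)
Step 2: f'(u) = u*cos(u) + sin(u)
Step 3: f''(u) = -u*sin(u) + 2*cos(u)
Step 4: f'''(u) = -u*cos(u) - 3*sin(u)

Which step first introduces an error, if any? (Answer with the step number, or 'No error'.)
No error

All steps in this derivation are correct.
The final answer f'''(u) = -u*cos(u) - 3*sin(u) is valid.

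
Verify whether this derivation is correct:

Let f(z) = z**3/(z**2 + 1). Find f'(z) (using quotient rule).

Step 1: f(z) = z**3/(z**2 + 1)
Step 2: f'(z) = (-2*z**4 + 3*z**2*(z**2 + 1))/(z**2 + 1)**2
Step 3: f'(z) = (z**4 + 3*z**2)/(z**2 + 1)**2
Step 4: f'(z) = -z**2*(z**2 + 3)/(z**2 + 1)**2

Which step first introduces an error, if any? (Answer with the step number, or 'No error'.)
Step 4

Step 4 is incorrect due to a sign flip.
The step shows: -z**2*(z**2 + 3)/(z**2 + 1)**2
The correct value should be: z**2*(z**2 + 3)/(z**2 + 1)**2

Explanation: The sign of the whole expression was flipped: the term z**2*(z**2 + 3)/(z**2 + 1)**2 was incorrectly written as -z**2*(z**2 + 3)/(z**2 + 1)**2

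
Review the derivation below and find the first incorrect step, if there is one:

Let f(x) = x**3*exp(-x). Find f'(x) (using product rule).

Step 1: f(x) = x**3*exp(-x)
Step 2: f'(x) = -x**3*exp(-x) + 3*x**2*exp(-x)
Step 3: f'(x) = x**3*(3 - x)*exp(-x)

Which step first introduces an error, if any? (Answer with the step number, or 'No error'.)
Step 3

Step 3 is incorrect due to a wrong exponent.
The step shows: x**3*(3 - x)*exp(-x)
The correct value should be: x**2*(3 - x)*exp(-x)

Explanation: The exponent 2 on x was incorrectly written as 3: the term x**2*(3 - x)*exp(-x) was incorrectly written as x**3*(3 - x)*exp(-x)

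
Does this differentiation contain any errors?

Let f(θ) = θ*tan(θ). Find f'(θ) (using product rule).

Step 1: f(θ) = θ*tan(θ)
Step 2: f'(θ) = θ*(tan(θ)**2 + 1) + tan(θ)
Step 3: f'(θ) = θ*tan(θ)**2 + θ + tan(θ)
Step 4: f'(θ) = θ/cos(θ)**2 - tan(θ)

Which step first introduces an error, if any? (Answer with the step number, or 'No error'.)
Step 4

Step 4 is incorrect due to a sign flip.
The step shows: θ/cos(θ)**2 - tan(θ)
The correct value should be: θ/cos(θ)**2 + tan(θ)

Explanation: The sign of one term was flipped: the term tan(θ) was incorrectly written as -tan(θ)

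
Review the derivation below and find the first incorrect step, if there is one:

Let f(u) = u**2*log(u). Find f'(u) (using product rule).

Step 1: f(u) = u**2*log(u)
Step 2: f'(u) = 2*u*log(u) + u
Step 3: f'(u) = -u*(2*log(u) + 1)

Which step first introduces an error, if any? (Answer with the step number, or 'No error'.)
Step 3

Step 3 is incorrect due to a sign flip.
The step shows: -u*(2*log(u) + 1)
The correct value should be: u*(2*log(u) + 1)

Explanation: The sign of the whole expression was flipped: the term u*(2*log(u) + 1) was incorrectly written as -u*(2*log(u) + 1)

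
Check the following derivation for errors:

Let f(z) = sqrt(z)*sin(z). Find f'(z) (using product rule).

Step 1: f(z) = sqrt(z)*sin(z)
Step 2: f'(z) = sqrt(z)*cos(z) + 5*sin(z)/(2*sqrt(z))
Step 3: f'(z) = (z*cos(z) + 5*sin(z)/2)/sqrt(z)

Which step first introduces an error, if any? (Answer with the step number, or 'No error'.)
Step 2

Step 2 is incorrect due to a wrong coefficient.
The step shows: sqrt(z)*cos(z) + 5*sin(z)/(2*sqrt(z))
The correct value should be: sqrt(z)*cos(z) + sin(z)/(2*sqrt(z))

Explanation: The coefficient 1/2 was incorrectly written as 5/2: the term sin(z)/(2*sqrt(z)) was incorrectly written as 5*sin(z)/(2*sqrt(z))
The later steps are derived from this incorrect expression, so the error originates in Step 2.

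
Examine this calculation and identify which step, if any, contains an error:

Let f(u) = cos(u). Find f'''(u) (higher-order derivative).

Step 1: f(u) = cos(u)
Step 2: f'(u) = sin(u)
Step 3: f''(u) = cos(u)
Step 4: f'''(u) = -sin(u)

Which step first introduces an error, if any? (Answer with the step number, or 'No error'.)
Step 2

Step 2 is incorrect due to a sign flip.
The step shows: sin(u)
The correct value should be: -sin(u)

Explanation: The sign of the whole expression was flipped: the term -sin(u) was incorrectly written as sin(u)
The later steps are derived from this incorrect expression, so the error originates in Step 2.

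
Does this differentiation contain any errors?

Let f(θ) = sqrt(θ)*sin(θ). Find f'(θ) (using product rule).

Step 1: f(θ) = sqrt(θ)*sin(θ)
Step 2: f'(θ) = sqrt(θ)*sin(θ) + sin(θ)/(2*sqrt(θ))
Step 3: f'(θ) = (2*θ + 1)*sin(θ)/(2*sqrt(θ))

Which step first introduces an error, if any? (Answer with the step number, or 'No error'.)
Step 2

Step 2 is incorrect due to a wrong trig function.
The step shows: sqrt(θ)*sin(θ) + sin(θ)/(2*sqrt(θ))
The correct value should be: sqrt(θ)*cos(θ) + sin(θ)/(2*sqrt(θ))

Explanation: cos(θ) was incorrectly written as sin(θ): the term sqrt(θ)*cos(θ) was incorrectly written as sqrt(θ)*sin(θ)
The later steps are derived from this incorrect expression, so the error originates in Step 2.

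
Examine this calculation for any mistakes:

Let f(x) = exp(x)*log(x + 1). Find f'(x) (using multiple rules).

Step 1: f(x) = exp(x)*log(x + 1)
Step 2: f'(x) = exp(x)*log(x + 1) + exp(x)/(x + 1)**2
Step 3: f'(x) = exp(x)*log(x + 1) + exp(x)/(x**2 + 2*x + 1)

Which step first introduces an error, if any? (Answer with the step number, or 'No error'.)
Step 2

Step 2 is incorrect due to a wrong exponent.
The step shows: exp(x)*log(x + 1) + exp(x)/(x + 1)**2
The correct value should be: exp(x)*log(x + 1) + exp(x)/(x + 1)

Explanation: The exponent -1 on x + 1 was incorrectly written as -2: the term exp(x)/(x + 1) was incorrectly written as exp(x)/(x + 1)**2
The later steps are derived from this incorrect expression, so the error originates in Step 2.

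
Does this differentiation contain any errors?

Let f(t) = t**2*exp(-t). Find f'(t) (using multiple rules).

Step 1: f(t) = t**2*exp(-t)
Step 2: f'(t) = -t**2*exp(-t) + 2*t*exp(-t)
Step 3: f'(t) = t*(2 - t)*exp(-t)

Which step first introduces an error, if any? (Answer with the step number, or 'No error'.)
No error

All steps in this derivation are correct.
The final answer f'(t) = t*(2 - t)*exp(-t) is valid.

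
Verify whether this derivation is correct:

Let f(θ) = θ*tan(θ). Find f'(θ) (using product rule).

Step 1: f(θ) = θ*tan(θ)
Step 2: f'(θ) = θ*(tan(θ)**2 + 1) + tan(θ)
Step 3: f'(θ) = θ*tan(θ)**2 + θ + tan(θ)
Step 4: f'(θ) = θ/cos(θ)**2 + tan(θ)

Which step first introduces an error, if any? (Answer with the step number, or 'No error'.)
No error

All steps in this derivation are correct.
The final answer f'(θ) = θ/cos(θ)**2 + tan(θ) is valid.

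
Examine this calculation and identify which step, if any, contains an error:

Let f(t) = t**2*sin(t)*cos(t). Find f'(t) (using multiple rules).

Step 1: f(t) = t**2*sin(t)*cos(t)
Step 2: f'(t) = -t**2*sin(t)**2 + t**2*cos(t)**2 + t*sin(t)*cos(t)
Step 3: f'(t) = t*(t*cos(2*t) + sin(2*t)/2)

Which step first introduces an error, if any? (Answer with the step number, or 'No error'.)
Step 2

Step 2 is incorrect due to a wrong coefficient.
The step shows: -t**2*sin(t)**2 + t**2*cos(t)**2 + t*sin(t)*cos(t)
The correct value should be: -t**2*sin(t)**2 + t**2*cos(t)**2 + 2*t*sin(t)*cos(t)

Explanation: The coefficient 2 was incorrectly written as 1: the term 2*t*sin(t)*cos(t) was incorrectly written as t*sin(t)*cos(t)
The later steps are derived from this incorrect expression, so the error originates in Step 2.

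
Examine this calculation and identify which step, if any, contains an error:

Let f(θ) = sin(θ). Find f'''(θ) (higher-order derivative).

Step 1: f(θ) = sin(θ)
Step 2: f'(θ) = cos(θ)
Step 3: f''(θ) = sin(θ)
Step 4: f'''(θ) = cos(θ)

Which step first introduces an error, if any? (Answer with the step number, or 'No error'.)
Step 3

Step 3 is incorrect due to a sign flip.
The step shows: sin(θ)
The correct value should be: -sin(θ)

Explanation: The sign of the whole expression was flipped: the term -sin(θ) was incorrectly written as sin(θ)
The later steps are derived from this incorrect expression, so the error originates in Step 3.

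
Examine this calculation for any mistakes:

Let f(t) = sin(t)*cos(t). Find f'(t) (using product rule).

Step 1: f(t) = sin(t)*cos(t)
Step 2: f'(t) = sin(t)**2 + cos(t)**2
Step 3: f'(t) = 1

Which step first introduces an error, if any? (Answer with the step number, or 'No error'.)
Step 2

Step 2 is incorrect due to a sign flip.
The step shows: sin(t)**2 + cos(t)**2
The correct value should be: -sin(t)**2 + cos(t)**2

Explanation: The sign of one term was flipped: the term -sin(t)**2 was incorrectly written as sin(t)**2
The later steps are derived from this incorrect expression, so the error originates in Step 2.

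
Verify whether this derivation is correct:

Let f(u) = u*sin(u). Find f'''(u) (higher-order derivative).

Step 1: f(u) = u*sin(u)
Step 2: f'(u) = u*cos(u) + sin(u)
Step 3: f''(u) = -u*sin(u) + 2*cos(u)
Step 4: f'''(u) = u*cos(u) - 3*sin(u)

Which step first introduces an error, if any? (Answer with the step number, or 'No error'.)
Step 4

Step 4 is incorrect due to a sign flip.
The step shows: u*cos(u) - 3*sin(u)
The correct value should be: -u*cos(u) - 3*sin(u)

Explanation: The sign of one term was flipped: the term -u*cos(u) was incorrectly written as u*cos(u)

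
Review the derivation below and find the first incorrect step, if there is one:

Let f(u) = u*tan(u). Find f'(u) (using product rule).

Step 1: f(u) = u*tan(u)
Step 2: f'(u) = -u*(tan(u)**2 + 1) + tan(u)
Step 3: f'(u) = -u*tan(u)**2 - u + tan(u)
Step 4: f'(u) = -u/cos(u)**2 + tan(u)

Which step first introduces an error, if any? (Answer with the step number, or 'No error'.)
Step 2

Step 2 is incorrect due to a sign flip.
The step shows: -u*(tan(u)**2 + 1) + tan(u)
The correct value should be: u*(tan(u)**2 + 1) + tan(u)

Explanation: The sign of one term was flipped: the term u*(tan(u)**2 + 1) was incorrectly written as -u*(tan(u)**2 + 1)
The later steps are derived from this incorrect expression, so the error originates in Step 2.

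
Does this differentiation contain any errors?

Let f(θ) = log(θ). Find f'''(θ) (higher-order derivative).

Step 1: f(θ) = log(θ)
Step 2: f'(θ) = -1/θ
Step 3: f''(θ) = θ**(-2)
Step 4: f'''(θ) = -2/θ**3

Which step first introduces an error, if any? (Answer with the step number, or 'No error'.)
Step 2

Step 2 is incorrect due to a sign flip.
The step shows: -1/θ
The correct value should be: 1/θ

Explanation: The sign of the whole expression was flipped: the term 1/θ was incorrectly written as -1/θ
The later steps are derived from this incorrect expression, so the error originates in Step 2.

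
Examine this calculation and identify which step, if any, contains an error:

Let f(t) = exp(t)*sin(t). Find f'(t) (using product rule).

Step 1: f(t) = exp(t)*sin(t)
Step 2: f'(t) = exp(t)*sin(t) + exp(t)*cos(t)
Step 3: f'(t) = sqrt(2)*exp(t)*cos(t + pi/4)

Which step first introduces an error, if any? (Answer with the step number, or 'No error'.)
Step 3

Step 3 is incorrect due to a wrong trig function.
The step shows: sqrt(2)*exp(t)*cos(t + pi/4)
The correct value should be: sqrt(2)*exp(t)*sin(t + pi/4)

Explanation: sin(t + pi/4) was incorrectly written as cos(t + pi/4): the term sqrt(2)*exp(t)*sin(t + pi/4) was incorrectly written as sqrt(2)*exp(t)*cos(t + pi/4)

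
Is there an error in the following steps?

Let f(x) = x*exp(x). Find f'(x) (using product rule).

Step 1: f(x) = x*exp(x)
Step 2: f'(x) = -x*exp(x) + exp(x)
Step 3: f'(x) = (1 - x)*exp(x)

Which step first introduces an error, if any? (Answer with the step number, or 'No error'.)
Step 2

Step 2 is incorrect due to a sign flip.
The step shows: -x*exp(x) + exp(x)
The correct value should be: x*exp(x) + exp(x)

Explanation: The sign of one term was flipped: the term x*exp(x) was incorrectly written as -x*exp(x)
The later steps are derived from this incorrect expression, so the error originates in Step 2.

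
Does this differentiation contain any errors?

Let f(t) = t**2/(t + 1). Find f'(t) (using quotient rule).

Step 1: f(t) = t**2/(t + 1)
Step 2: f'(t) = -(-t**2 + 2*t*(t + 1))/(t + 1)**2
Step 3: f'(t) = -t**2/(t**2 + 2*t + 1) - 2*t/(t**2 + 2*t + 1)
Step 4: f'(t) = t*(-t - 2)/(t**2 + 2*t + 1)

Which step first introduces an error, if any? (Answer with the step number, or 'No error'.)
Step 2

Step 2 is incorrect due to a sign flip.
The step shows: -(-t**2 + 2*t*(t + 1))/(t + 1)**2
The correct value should be: (-t**2 + 2*t*(t + 1))/(t + 1)**2

Explanation: The sign of the whole expression was flipped: the term (-t**2 + 2*t*(t + 1))/(t + 1)**2 was incorrectly written as -(-t**2 + 2*t*(t + 1))/(t + 1)**2
The later steps are derived from this incorrect expression, so the error originates in Step 2.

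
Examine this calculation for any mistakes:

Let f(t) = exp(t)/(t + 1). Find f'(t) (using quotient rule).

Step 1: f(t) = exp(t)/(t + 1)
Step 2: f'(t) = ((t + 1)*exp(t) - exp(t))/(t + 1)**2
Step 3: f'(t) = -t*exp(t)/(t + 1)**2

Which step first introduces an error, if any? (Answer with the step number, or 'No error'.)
Step 3

Step 3 is incorrect due to a sign flip.
The step shows: -t*exp(t)/(t + 1)**2
The correct value should be: t*exp(t)/(t + 1)**2

Explanation: The sign of the whole expression was flipped: the term t*exp(t)/(t + 1)**2 was incorrectly written as -t*exp(t)/(t + 1)**2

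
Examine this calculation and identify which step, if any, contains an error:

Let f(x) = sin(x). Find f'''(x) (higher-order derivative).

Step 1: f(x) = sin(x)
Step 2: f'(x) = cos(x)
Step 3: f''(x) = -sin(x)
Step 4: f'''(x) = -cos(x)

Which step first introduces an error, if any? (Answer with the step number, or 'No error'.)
No error

All steps in this derivation are correct.
The final answer f'''(x) = -cos(x) is valid.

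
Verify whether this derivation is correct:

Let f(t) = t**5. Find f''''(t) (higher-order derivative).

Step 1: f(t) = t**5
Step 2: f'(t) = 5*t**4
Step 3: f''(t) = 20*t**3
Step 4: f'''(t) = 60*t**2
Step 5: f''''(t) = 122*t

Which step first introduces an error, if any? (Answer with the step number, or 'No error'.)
Step 5

Step 5 is incorrect due to a wrong coefficient.
The step shows: 122*t
The correct value should be: 120*t

Explanation: The coefficient 120 was incorrectly written as 122: the term 120*t was incorrectly written as 122*t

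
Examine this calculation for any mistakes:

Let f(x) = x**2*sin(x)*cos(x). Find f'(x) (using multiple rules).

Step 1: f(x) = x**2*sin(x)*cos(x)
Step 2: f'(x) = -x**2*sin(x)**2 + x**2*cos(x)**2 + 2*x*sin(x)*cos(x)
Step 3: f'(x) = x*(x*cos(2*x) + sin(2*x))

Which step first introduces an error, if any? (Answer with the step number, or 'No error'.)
No error

All steps in this derivation are correct.
The final answer f'(x) = x*(x*cos(2*x) + sin(2*x)) is valid.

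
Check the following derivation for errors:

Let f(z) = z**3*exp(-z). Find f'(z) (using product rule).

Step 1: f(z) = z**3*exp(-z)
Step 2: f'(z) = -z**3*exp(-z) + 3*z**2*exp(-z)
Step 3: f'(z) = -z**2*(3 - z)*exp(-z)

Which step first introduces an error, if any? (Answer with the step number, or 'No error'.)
Step 3

Step 3 is incorrect due to a sign flip.
The step shows: -z**2*(3 - z)*exp(-z)
The correct value should be: z**2*(3 - z)*exp(-z)

Explanation: The sign of the whole expression was flipped: the term z**2*(3 - z)*exp(-z) was incorrectly written as -z**2*(3 - z)*exp(-z)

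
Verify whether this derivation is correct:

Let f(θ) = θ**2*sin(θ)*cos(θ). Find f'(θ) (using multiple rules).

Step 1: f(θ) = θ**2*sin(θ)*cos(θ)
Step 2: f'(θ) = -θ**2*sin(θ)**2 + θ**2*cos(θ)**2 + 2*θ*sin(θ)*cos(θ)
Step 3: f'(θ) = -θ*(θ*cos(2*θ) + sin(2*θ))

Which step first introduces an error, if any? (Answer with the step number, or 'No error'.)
Step 3

Step 3 is incorrect due to a sign flip.
The step shows: -θ*(θ*cos(2*θ) + sin(2*θ))
The correct value should be: θ*(θ*cos(2*θ) + sin(2*θ))

Explanation: The sign of the whole expression was flipped: the term θ*(θ*cos(2*θ) + sin(2*θ)) was incorrectly written as -θ*(θ*cos(2*θ) + sin(2*θ))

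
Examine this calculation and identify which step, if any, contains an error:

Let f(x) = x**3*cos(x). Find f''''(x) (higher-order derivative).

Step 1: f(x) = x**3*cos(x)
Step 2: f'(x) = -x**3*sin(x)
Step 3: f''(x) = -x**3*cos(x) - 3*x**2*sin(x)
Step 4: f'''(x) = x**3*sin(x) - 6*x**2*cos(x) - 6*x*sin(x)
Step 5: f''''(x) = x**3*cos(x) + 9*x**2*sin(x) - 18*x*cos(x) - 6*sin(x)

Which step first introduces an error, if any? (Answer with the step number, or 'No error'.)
Step 2

Step 2 is incorrect due to a dropped term.
The step shows: -x**3*sin(x)
The correct value should be: -x**3*sin(x) + 3*x**2*cos(x)

Explanation: A term was dropped: the term 3*x**2*cos(x) was incorrectly omitted
The later steps are derived from this incorrect expression, so the error originates in Step 2.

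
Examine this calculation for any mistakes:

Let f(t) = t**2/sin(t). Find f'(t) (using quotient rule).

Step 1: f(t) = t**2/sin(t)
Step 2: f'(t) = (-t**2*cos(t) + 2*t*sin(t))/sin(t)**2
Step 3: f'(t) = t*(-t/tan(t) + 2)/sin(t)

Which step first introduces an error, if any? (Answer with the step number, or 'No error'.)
No error

All steps in this derivation are correct.
The final answer f'(t) = t*(-t/tan(t) + 2)/sin(t) is valid.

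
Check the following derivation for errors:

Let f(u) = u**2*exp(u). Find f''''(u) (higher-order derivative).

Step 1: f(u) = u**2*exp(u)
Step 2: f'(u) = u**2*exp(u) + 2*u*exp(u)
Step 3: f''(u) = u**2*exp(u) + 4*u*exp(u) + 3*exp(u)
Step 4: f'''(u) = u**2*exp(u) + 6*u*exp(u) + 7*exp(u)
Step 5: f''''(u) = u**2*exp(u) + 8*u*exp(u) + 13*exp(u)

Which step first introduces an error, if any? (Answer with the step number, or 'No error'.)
Step 3

Step 3 is incorrect due to a wrong coefficient.
The step shows: u**2*exp(u) + 4*u*exp(u) + 3*exp(u)
The correct value should be: u**2*exp(u) + 4*u*exp(u) + 2*exp(u)

Explanation: The coefficient 2 was incorrectly written as 3: the term 2*exp(u) was incorrectly written as 3*exp(u)
The later steps are derived from this incorrect expression, so the error originates in Step 3.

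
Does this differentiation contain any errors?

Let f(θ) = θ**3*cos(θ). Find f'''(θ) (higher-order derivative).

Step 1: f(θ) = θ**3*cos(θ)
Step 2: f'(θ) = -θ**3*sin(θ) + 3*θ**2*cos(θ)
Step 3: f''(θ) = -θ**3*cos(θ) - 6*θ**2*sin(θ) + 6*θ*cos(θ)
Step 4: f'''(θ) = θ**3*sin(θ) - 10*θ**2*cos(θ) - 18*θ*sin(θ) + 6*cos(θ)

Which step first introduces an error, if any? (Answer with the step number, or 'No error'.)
Step 4

Step 4 is incorrect due to a wrong coefficient.
The step shows: θ**3*sin(θ) - 10*θ**2*cos(θ) - 18*θ*sin(θ) + 6*cos(θ)
The correct value should be: θ**3*sin(θ) - 9*θ**2*cos(θ) - 18*θ*sin(θ) + 6*cos(θ)

Explanation: The coefficient -9 was incorrectly written as -10: the term -9*θ**2*cos(θ) was incorrectly written as -10*θ**2*cos(θ)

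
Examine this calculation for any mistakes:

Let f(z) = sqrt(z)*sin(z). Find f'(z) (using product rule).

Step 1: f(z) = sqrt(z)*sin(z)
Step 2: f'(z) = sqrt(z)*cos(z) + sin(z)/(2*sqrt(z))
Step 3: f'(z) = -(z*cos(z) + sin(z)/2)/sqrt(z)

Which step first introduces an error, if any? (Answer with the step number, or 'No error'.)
Step 3

Step 3 is incorrect due to a sign flip.
The step shows: -(z*cos(z) + sin(z)/2)/sqrt(z)
The correct value should be: (z*cos(z) + sin(z)/2)/sqrt(z)

Explanation: The sign of the whole expression was flipped: the term (z*cos(z) + sin(z)/2)/sqrt(z) was incorrectly written as -(z*cos(z) + sin(z)/2)/sqrt(z)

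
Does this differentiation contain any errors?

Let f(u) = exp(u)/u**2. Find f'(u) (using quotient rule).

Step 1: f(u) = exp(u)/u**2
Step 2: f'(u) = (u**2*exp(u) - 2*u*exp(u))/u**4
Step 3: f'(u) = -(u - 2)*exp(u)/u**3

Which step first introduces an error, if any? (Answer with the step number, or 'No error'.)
Step 3

Step 3 is incorrect due to a sign flip.
The step shows: -(u - 2)*exp(u)/u**3
The correct value should be: (u - 2)*exp(u)/u**3

Explanation: The sign of the whole expression was flipped: the term (u - 2)*exp(u)/u**3 was incorrectly written as -(u - 2)*exp(u)/u**3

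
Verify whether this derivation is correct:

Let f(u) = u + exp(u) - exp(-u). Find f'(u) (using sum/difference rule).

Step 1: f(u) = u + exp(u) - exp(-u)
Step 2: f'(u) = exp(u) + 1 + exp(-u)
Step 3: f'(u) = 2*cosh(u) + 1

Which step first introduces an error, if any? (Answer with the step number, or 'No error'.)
No error

All steps in this derivation are correct.
The final answer f'(u) = 2*cosh(u) + 1 is valid.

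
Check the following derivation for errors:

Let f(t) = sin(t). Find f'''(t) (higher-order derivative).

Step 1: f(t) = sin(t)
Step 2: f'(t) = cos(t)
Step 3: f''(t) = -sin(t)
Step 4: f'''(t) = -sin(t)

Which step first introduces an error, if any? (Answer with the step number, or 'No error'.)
Step 4

Step 4 is incorrect due to a wrong trig function.
The step shows: -sin(t)
The correct value should be: -cos(t)

Explanation: cos(t) was incorrectly written as sin(t): the term -cos(t) was incorrectly written as -sin(t)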